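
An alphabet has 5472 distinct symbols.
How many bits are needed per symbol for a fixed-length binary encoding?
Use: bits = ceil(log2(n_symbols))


log2(5472) = 12.4179
Bracket: 2^12 = 4096 < 5472 <= 2^13 = 8192
So ceil(log2(5472)) = 13

bits = ceil(log2(5472)) = ceil(12.4179) = 13 bits


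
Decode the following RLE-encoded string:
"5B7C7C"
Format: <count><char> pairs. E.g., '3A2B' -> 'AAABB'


Expanding each <count><char> pair:
  5B -> 'BBBBB'
  7C -> 'CCCCCCC'
  7C -> 'CCCCCCC'

Decoded = BBBBBCCCCCCCCCCCCCC


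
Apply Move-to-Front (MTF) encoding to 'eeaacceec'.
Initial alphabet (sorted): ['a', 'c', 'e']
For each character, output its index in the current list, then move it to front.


MTF encoding:
'e': index 2 in ['a', 'c', 'e'] -> ['e', 'a', 'c']
'e': index 0 in ['e', 'a', 'c'] -> ['e', 'a', 'c']
'a': index 1 in ['e', 'a', 'c'] -> ['a', 'e', 'c']
'a': index 0 in ['a', 'e', 'c'] -> ['a', 'e', 'c']
'c': index 2 in ['a', 'e', 'c'] -> ['c', 'a', 'e']
'c': index 0 in ['c', 'a', 'e'] -> ['c', 'a', 'e']
'e': index 2 in ['c', 'a', 'e'] -> ['e', 'c', 'a']
'e': index 0 in ['e', 'c', 'a'] -> ['e', 'c', 'a']
'c': index 1 in ['e', 'c', 'a'] -> ['c', 'e', 'a']


Output: [2, 0, 1, 0, 2, 0, 2, 0, 1]


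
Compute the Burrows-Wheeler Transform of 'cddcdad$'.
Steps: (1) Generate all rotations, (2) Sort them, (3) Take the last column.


Rotations (sorted):
  0: $cddcdad -> last char: d
  1: ad$cddcd -> last char: d
  2: cdad$cdd -> last char: d
  3: cddcdad$ -> last char: $
  4: d$cddcda -> last char: a
  5: dad$cddc -> last char: c
  6: dcdad$cd -> last char: d
  7: ddcdad$c -> last char: c


BWT = ddd$acdc


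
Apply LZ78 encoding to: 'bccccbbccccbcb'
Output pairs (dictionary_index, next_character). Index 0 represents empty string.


LZ78 encoding steps:
Dictionary: {0: ''}
Step 1: w='' (idx 0), next='b' -> output (0, 'b'), add 'b' as idx 1
Step 2: w='' (idx 0), next='c' -> output (0, 'c'), add 'c' as idx 2
Step 3: w='c' (idx 2), next='c' -> output (2, 'c'), add 'cc' as idx 3
Step 4: w='c' (idx 2), next='b' -> output (2, 'b'), add 'cb' as idx 4
Step 5: w='b' (idx 1), next='c' -> output (1, 'c'), add 'bc' as idx 5
Step 6: w='cc' (idx 3), next='c' -> output (3, 'c'), add 'ccc' as idx 6
Step 7: w='bc' (idx 5), next='b' -> output (5, 'b'), add 'bcb' as idx 7


Encoded: [(0, 'b'), (0, 'c'), (2, 'c'), (2, 'b'), (1, 'c'), (3, 'c'), (5, 'b')]


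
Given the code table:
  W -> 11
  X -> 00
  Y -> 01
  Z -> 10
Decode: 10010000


Decoding:
10 -> Z
01 -> Y
00 -> X
00 -> X


Result: ZYXX


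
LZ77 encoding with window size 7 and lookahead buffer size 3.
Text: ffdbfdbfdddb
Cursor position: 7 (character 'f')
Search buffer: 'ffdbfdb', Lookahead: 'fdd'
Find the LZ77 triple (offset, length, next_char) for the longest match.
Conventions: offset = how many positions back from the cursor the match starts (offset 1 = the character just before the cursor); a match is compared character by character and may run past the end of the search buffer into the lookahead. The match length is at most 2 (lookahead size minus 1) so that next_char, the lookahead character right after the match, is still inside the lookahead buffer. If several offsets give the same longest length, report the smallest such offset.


Try each offset into the search buffer:
  offset=1 (pos 6, char 'b'): match length 0
  offset=2 (pos 5, char 'd'): match length 0
  offset=3 (pos 4, char 'f'): match length 2
  offset=4 (pos 3, char 'b'): match length 0
  offset=5 (pos 2, char 'd'): match length 0
  offset=6 (pos 1, char 'f'): match length 2
  offset=7 (pos 0, char 'f'): match length 1
Longest match has length 2, found at offsets 3, 6; take the smallest, offset 3.
next_char = character at position 7 + 2 = 9 -> 'd'

Best match: offset=3, length=2 (matching 'fd' starting at position 4)
LZ77 triple: (3, 2, 'd')


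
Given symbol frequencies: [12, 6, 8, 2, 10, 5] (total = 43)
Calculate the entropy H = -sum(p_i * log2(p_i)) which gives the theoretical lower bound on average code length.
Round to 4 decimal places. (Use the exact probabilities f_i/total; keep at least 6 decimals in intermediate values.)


Per-symbol terms -p_i * log2(p_i) with p_i = f_i/43:
  p = 12/43 = 0.279070: log2(p) = -1.841302, -p*log2(p) = 0.513852
  p = 6/43 = 0.139535: log2(p) = -2.841302, -p*log2(p) = 0.396461
  p = 8/43 = 0.186047: log2(p) = -2.426265, -p*log2(p) = 0.451398
  p = 2/43 = 0.046512: log2(p) = -4.426265, -p*log2(p) = 0.205873
  p = 10/43 = 0.232558: log2(p) = -2.104337, -p*log2(p) = 0.489381
  p = 5/43 = 0.116279: log2(p) = -3.104337, -p*log2(p) = 0.360969
H = 0.513852 + 0.396461 + 0.451398 + 0.205873 + 0.489381 + 0.360969 = 2.417934

H = 2.4179 bits/symbol


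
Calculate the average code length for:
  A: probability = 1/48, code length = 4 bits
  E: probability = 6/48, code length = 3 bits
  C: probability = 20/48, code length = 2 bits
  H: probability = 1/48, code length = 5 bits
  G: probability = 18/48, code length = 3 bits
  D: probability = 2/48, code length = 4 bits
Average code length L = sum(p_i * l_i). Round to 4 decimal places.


Weighted contributions p_i * l_i:
  A: (1/48) * 4 = 4/48
  E: (6/48) * 3 = 18/48
  C: (20/48) * 2 = 40/48
  H: (1/48) * 5 = 5/48
  G: (18/48) * 3 = 54/48
  D: (2/48) * 4 = 8/48
Sum = (4 + 18 + 40 + 5 + 54 + 8)/48 = 129/48

L = 129/48 = 2.6875 bits/symbol


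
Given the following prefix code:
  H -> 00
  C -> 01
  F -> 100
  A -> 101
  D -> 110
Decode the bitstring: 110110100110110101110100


Decoding step by step:
Bits 110 -> D
Bits 110 -> D
Bits 100 -> F
Bits 110 -> D
Bits 110 -> D
Bits 101 -> A
Bits 110 -> D
Bits 100 -> F


Decoded message: DDFDDADF


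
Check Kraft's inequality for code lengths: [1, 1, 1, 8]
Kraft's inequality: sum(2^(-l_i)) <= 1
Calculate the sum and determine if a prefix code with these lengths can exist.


Sum = 2^(-1) + 2^(-1) + 2^(-1) + 2^(-8)
    = 0.5 + 0.5 + 0.5 + 0.00390625
    = 385/256 = 1.50390625
Since 1.50390625 > 1, Kraft's inequality is NOT satisfied.
A prefix code with these lengths CANNOT exist.

Kraft sum = 1.50390625. Not satisfied.


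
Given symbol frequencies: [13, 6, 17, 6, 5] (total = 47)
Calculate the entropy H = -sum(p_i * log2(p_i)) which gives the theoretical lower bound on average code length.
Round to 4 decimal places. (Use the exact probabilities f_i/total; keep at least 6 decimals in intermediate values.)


Per-symbol terms -p_i * log2(p_i) with p_i = f_i/47:
  p = 13/47 = 0.276596: log2(p) = -1.854149, -p*log2(p) = 0.512850
  p = 6/47 = 0.127660: log2(p) = -2.969626, -p*log2(p) = 0.379101
  p = 17/47 = 0.361702: log2(p) = -1.467126, -p*log2(p) = 0.530663
  p = 6/47 = 0.127660: log2(p) = -2.969626, -p*log2(p) = 0.379101
  p = 5/47 = 0.106383: log2(p) = -3.232661, -p*log2(p) = 0.343900
H = 0.512850 + 0.379101 + 0.530663 + 0.379101 + 0.343900 = 2.145615

H = 2.1456 bits/symbol


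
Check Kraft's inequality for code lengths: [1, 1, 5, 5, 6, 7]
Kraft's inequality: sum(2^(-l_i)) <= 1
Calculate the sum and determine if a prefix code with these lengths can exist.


Sum = 2^(-1) + 2^(-1) + 2^(-5) + 2^(-5) + 2^(-6) + 2^(-7)
    = 0.5 + 0.5 + 0.03125 + 0.03125 + 0.015625 + 0.0078125
    = 139/128 = 1.0859375
Since 1.0859375 > 1, Kraft's inequality is NOT satisfied.
A prefix code with these lengths CANNOT exist.

Kraft sum = 1.0859375. Not satisfied.


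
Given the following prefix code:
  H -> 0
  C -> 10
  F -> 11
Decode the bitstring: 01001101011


Decoding step by step:
Bits 0 -> H
Bits 10 -> C
Bits 0 -> H
Bits 11 -> F
Bits 0 -> H
Bits 10 -> C
Bits 11 -> F


Decoded message: HCHFHCF


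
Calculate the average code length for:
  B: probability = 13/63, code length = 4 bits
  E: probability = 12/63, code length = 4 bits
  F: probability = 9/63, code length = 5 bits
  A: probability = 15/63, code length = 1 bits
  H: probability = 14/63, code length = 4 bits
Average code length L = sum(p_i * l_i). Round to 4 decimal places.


Weighted contributions p_i * l_i:
  B: (13/63) * 4 = 52/63
  E: (12/63) * 4 = 48/63
  F: (9/63) * 5 = 45/63
  A: (15/63) * 1 = 15/63
  H: (14/63) * 4 = 56/63
Sum = (52 + 48 + 45 + 15 + 56)/63 = 216/63

L = 216/63 = 3.4286 bits/symbol


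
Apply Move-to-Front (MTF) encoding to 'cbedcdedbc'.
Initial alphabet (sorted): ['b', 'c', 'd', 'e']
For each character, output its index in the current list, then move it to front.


MTF encoding:
'c': index 1 in ['b', 'c', 'd', 'e'] -> ['c', 'b', 'd', 'e']
'b': index 1 in ['c', 'b', 'd', 'e'] -> ['b', 'c', 'd', 'e']
'e': index 3 in ['b', 'c', 'd', 'e'] -> ['e', 'b', 'c', 'd']
'd': index 3 in ['e', 'b', 'c', 'd'] -> ['d', 'e', 'b', 'c']
'c': index 3 in ['d', 'e', 'b', 'c'] -> ['c', 'd', 'e', 'b']
'd': index 1 in ['c', 'd', 'e', 'b'] -> ['d', 'c', 'e', 'b']
'e': index 2 in ['d', 'c', 'e', 'b'] -> ['e', 'd', 'c', 'b']
'd': index 1 in ['e', 'd', 'c', 'b'] -> ['d', 'e', 'c', 'b']
'b': index 3 in ['d', 'e', 'c', 'b'] -> ['b', 'd', 'e', 'c']
'c': index 3 in ['b', 'd', 'e', 'c'] -> ['c', 'b', 'd', 'e']


Output: [1, 1, 3, 3, 3, 1, 2, 1, 3, 3]


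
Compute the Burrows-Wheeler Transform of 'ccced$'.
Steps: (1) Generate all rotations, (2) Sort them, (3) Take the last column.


Rotations (sorted):
  0: $ccced -> last char: d
  1: ccced$ -> last char: $
  2: cced$c -> last char: c
  3: ced$cc -> last char: c
  4: d$ccce -> last char: e
  5: ed$ccc -> last char: c


BWT = d$ccec


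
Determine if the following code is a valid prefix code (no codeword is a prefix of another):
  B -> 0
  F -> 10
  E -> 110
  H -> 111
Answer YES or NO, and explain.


Checking each pair (does one codeword prefix another?):
  B='0' vs F='10': no prefix
  B='0' vs E='110': no prefix
  B='0' vs H='111': no prefix
  F='10' vs B='0': no prefix
  F='10' vs E='110': no prefix
  F='10' vs H='111': no prefix
  E='110' vs B='0': no prefix
  E='110' vs F='10': no prefix
  E='110' vs H='111': no prefix
  H='111' vs B='0': no prefix
  H='111' vs F='10': no prefix
  H='111' vs E='110': no prefix
No violation found over all pairs.

YES -- this is a valid prefix code. No codeword is a prefix of any other codeword.


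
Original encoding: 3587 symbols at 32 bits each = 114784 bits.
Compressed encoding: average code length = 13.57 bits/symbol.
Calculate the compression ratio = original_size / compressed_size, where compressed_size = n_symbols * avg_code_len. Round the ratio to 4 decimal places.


original_size = n_symbols * orig_bits = 3587 * 32 = 114784 bits
compressed_size = n_symbols * avg_code_len = 3587 * 13.57 = 48675.59 bits
ratio = original_size / compressed_size = 114784 / 48675.59 = 2.3581

Compression ratio = 2.3581


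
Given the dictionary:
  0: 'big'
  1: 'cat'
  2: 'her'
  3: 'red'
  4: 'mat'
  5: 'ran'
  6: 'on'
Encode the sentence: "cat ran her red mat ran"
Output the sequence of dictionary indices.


Look up each word in the dictionary:
  'cat' -> 1
  'ran' -> 5
  'her' -> 2
  'red' -> 3
  'mat' -> 4
  'ran' -> 5

Encoded: [1, 5, 2, 3, 4, 5]


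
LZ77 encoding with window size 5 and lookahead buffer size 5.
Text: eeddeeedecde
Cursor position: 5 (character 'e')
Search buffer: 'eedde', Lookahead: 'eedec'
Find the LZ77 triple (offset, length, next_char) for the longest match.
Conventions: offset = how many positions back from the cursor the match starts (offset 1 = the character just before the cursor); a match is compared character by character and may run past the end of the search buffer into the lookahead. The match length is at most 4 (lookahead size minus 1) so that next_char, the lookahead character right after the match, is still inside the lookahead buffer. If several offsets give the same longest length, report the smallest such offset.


Try each offset into the search buffer:
  offset=1 (pos 4, char 'e'): match length 2
  offset=2 (pos 3, char 'd'): match length 0
  offset=3 (pos 2, char 'd'): match length 0
  offset=4 (pos 1, char 'e'): match length 1
  offset=5 (pos 0, char 'e'): match length 3
Longest match has length 3 at offset 5.
next_char = character at position 5 + 3 = 8 -> 'e'

Best match: offset=5, length=3 (matching 'eed' starting at position 0)
LZ77 triple: (5, 3, 'e')


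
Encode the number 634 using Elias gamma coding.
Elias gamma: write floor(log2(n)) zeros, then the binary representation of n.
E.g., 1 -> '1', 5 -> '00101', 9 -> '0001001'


num_bits = floor(log2(634)) + 1 = 10
leading_zeros = num_bits - 1 = 9
binary(634) = 1001111010

Elias gamma(634) = '000000000' + '1001111010' = 0000000001001111010 (19 bits)


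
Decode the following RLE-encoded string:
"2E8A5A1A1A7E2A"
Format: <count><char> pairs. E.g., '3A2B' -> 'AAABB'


Expanding each <count><char> pair:
  2E -> 'EE'
  8A -> 'AAAAAAAA'
  5A -> 'AAAAA'
  1A -> 'A'
  1A -> 'A'
  7E -> 'EEEEEEE'
  2A -> 'AA'

Decoded = EEAAAAAAAAAAAAAAAEEEEEEEAA


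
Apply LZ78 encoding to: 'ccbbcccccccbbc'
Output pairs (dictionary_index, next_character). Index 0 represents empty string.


LZ78 encoding steps:
Dictionary: {0: ''}
Step 1: w='' (idx 0), next='c' -> output (0, 'c'), add 'c' as idx 1
Step 2: w='c' (idx 1), next='b' -> output (1, 'b'), add 'cb' as idx 2
Step 3: w='' (idx 0), next='b' -> output (0, 'b'), add 'b' as idx 3
Step 4: w='c' (idx 1), next='c' -> output (1, 'c'), add 'cc' as idx 4
Step 5: w='cc' (idx 4), next='c' -> output (4, 'c'), add 'ccc' as idx 5
Step 6: w='cc' (idx 4), next='b' -> output (4, 'b'), add 'ccb' as idx 6
Step 7: w='b' (idx 3), next='c' -> output (3, 'c'), add 'bc' as idx 7


Encoded: [(0, 'c'), (1, 'b'), (0, 'b'), (1, 'c'), (4, 'c'), (4, 'b'), (3, 'c')]


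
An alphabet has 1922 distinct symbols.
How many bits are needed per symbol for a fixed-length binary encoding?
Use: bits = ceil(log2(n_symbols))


log2(1922) = 10.9084
Bracket: 2^10 = 1024 < 1922 <= 2^11 = 2048
So ceil(log2(1922)) = 11

bits = ceil(log2(1922)) = ceil(10.9084) = 11 bits


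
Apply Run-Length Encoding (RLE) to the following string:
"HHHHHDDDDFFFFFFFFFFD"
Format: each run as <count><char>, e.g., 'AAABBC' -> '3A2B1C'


Scanning runs left to right:
  i=0: run of 'H' x 5 -> '5H'
  i=5: run of 'D' x 4 -> '4D'
  i=9: run of 'F' x 10 -> '10F'
  i=19: run of 'D' x 1 -> '1D'

RLE = 5H4D10F1D


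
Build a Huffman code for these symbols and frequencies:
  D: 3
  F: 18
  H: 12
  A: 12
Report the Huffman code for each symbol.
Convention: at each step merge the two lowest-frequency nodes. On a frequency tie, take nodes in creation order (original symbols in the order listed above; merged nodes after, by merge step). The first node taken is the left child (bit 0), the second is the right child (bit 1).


Huffman tree construction:
Step 1: Merge D(3) + H(12) = 15
Step 2: Merge A(12) + (D+H)(15) = 27
Step 3: Merge F(18) + (A+(D+H))(27) = 45
Read each symbol's code off the tree from the root (left child = 0, right child = 1).

Codes:
  D: 110 (length 3)
  F: 0 (length 1)
  H: 111 (length 3)
  A: 10 (length 2)
Average code length: 87/45 = 1.9333 bits/symbol


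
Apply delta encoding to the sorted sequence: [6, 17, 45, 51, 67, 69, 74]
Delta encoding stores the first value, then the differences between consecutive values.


First value: 6
Deltas:
  17 - 6 = 11
  45 - 17 = 28
  51 - 45 = 6
  67 - 51 = 16
  69 - 67 = 2
  74 - 69 = 5


Delta encoded: [6, 11, 28, 6, 16, 2, 5]


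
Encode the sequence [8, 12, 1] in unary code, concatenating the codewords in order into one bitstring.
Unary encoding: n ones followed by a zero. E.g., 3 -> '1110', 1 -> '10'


Encode each number as n ones followed by a terminating 0:
  8 -> 111111110 (9 bits)
  12 -> 1111111111110 (13 bits)
  1 -> 10 (2 bits)
Total length = 9 + 13 + 2 = 24 bits.

Unary([8, 12, 1]) = 111111110111111111111010 (24 bits)


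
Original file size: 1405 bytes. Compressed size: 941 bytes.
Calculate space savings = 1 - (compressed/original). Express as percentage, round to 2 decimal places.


ratio = compressed/original = 941/1405 = 0.669751
savings = 1 - ratio = 1 - 0.669751 = 0.330249
as a percentage: 0.330249 * 100 = 33.02%

Space savings = 1 - 941/1405 = 33.02%


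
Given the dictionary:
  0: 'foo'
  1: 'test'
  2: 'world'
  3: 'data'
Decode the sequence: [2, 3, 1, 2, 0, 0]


Look up each index in the dictionary:
  2 -> 'world'
  3 -> 'data'
  1 -> 'test'
  2 -> 'world'
  0 -> 'foo'
  0 -> 'foo'

Decoded: "world data test world foo foo"


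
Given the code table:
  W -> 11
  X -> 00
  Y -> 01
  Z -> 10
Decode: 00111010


Decoding:
00 -> X
11 -> W
10 -> Z
10 -> Z


Result: XWZZ


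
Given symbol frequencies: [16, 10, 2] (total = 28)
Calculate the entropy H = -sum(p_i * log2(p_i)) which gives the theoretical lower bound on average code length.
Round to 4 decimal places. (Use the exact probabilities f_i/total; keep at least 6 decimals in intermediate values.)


Per-symbol terms -p_i * log2(p_i) with p_i = f_i/28:
  p = 16/28 = 0.571429: log2(p) = -0.807355, -p*log2(p) = 0.461346
  p = 10/28 = 0.357143: log2(p) = -1.485427, -p*log2(p) = 0.530510
  p = 2/28 = 0.071429: log2(p) = -3.807355, -p*log2(p) = 0.271954
H = 0.461346 + 0.530510 + 0.271954 = 1.263810

H = 1.2638 bits/symbol


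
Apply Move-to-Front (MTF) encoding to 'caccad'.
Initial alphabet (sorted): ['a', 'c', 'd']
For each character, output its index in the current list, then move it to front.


MTF encoding:
'c': index 1 in ['a', 'c', 'd'] -> ['c', 'a', 'd']
'a': index 1 in ['c', 'a', 'd'] -> ['a', 'c', 'd']
'c': index 1 in ['a', 'c', 'd'] -> ['c', 'a', 'd']
'c': index 0 in ['c', 'a', 'd'] -> ['c', 'a', 'd']
'a': index 1 in ['c', 'a', 'd'] -> ['a', 'c', 'd']
'd': index 2 in ['a', 'c', 'd'] -> ['d', 'a', 'c']


Output: [1, 1, 1, 0, 1, 2]


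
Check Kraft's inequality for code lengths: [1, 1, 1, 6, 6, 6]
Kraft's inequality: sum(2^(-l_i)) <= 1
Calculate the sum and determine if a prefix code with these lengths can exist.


Sum = 2^(-1) + 2^(-1) + 2^(-1) + 2^(-6) + 2^(-6) + 2^(-6)
    = 0.5 + 0.5 + 0.5 + 0.015625 + 0.015625 + 0.015625
    = 99/64 = 1.546875
Since 1.546875 > 1, Kraft's inequality is NOT satisfied.
A prefix code with these lengths CANNOT exist.

Kraft sum = 1.546875. Not satisfied.


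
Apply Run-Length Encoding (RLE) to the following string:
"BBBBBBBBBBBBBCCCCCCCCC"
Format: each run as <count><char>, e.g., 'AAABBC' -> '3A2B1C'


Scanning runs left to right:
  i=0: run of 'B' x 13 -> '13B'
  i=13: run of 'C' x 9 -> '9C'

RLE = 13B9C


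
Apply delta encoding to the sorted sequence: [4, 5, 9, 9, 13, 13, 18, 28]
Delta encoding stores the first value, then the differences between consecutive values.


First value: 4
Deltas:
  5 - 4 = 1
  9 - 5 = 4
  9 - 9 = 0
  13 - 9 = 4
  13 - 13 = 0
  18 - 13 = 5
  28 - 18 = 10


Delta encoded: [4, 1, 4, 0, 4, 0, 5, 10]


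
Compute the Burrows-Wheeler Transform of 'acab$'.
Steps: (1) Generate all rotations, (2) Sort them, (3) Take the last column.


Rotations (sorted):
  0: $acab -> last char: b
  1: ab$ac -> last char: c
  2: acab$ -> last char: $
  3: b$aca -> last char: a
  4: cab$a -> last char: a


BWT = bc$aa


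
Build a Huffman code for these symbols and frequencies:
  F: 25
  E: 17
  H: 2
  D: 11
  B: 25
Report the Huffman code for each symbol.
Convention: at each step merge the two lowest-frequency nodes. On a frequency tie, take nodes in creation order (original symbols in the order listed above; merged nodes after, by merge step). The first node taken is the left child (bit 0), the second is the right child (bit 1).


Huffman tree construction:
Step 1: Merge H(2) + D(11) = 13
Step 2: Merge (H+D)(13) + E(17) = 30
Step 3: Merge F(25) + B(25) = 50
Step 4: Merge ((H+D)+E)(30) + (F+B)(50) = 80
Read each symbol's code off the tree from the root (left child = 0, right child = 1).

Codes:
  F: 10 (length 2)
  E: 01 (length 2)
  H: 000 (length 3)
  D: 001 (length 3)
  B: 11 (length 2)
Average code length: 173/80 = 2.1625 bits/symbol


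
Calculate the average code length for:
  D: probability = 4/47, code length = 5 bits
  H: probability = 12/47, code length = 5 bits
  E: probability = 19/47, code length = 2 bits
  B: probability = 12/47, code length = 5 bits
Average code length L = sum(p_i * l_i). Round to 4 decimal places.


Weighted contributions p_i * l_i:
  D: (4/47) * 5 = 20/47
  H: (12/47) * 5 = 60/47
  E: (19/47) * 2 = 38/47
  B: (12/47) * 5 = 60/47
Sum = (20 + 60 + 38 + 60)/47 = 178/47

L = 178/47 = 3.7872 bits/symbol


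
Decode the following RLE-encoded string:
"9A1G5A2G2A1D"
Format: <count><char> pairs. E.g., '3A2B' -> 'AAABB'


Expanding each <count><char> pair:
  9A -> 'AAAAAAAAA'
  1G -> 'G'
  5A -> 'AAAAA'
  2G -> 'GG'
  2A -> 'AA'
  1D -> 'D'

Decoded = AAAAAAAAAGAAAAAGGAAD


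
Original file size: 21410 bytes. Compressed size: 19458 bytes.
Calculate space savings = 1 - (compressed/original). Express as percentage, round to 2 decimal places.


ratio = compressed/original = 19458/21410 = 0.908828
savings = 1 - ratio = 1 - 0.908828 = 0.091172
as a percentage: 0.091172 * 100 = 9.12%

Space savings = 1 - 19458/21410 = 9.12%


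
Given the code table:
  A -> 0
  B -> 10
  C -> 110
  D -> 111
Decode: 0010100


Decoding:
0 -> A
0 -> A
10 -> B
10 -> B
0 -> A


Result: AABBA


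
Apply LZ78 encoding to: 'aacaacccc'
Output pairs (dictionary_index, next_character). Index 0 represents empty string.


LZ78 encoding steps:
Dictionary: {0: ''}
Step 1: w='' (idx 0), next='a' -> output (0, 'a'), add 'a' as idx 1
Step 2: w='a' (idx 1), next='c' -> output (1, 'c'), add 'ac' as idx 2
Step 3: w='a' (idx 1), next='a' -> output (1, 'a'), add 'aa' as idx 3
Step 4: w='' (idx 0), next='c' -> output (0, 'c'), add 'c' as idx 4
Step 5: w='c' (idx 4), next='c' -> output (4, 'c'), add 'cc' as idx 5
Step 6: w='c' (idx 4), end of input -> output (4, '')


Encoded: [(0, 'a'), (1, 'c'), (1, 'a'), (0, 'c'), (4, 'c'), (4, '')]


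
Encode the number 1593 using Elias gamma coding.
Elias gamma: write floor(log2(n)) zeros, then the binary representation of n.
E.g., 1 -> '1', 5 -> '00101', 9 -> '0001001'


num_bits = floor(log2(1593)) + 1 = 11
leading_zeros = num_bits - 1 = 10
binary(1593) = 11000111001

Elias gamma(1593) = '0000000000' + '11000111001' = 000000000011000111001 (21 bits)


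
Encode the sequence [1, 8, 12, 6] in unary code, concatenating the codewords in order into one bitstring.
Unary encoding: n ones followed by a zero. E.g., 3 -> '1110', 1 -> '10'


Encode each number as n ones followed by a terminating 0:
  1 -> 10 (2 bits)
  8 -> 111111110 (9 bits)
  12 -> 1111111111110 (13 bits)
  6 -> 1111110 (7 bits)
Total length = 2 + 9 + 13 + 7 = 31 bits.

Unary([1, 8, 12, 6]) = 1011111111011111111111101111110 (31 bits)


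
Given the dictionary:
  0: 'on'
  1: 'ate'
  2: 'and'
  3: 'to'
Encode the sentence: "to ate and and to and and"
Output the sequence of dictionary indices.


Look up each word in the dictionary:
  'to' -> 3
  'ate' -> 1
  'and' -> 2
  'and' -> 2
  'to' -> 3
  'and' -> 2
  'and' -> 2

Encoded: [3, 1, 2, 2, 3, 2, 2]


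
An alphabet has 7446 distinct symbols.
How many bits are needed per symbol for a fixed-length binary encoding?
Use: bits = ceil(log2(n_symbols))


log2(7446) = 12.8622
Bracket: 2^12 = 4096 < 7446 <= 2^13 = 8192
So ceil(log2(7446)) = 13

bits = ceil(log2(7446)) = ceil(12.8622) = 13 bits


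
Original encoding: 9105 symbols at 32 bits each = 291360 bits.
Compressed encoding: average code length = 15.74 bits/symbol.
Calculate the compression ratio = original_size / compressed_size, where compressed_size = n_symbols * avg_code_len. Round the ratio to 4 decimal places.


original_size = n_symbols * orig_bits = 9105 * 32 = 291360 bits
compressed_size = n_symbols * avg_code_len = 9105 * 15.74 = 143312.7 bits
ratio = original_size / compressed_size = 291360 / 143312.7 = 2.033

Compression ratio = 2.033


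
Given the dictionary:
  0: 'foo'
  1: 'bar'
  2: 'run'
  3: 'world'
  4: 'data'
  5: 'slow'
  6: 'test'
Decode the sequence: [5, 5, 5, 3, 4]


Look up each index in the dictionary:
  5 -> 'slow'
  5 -> 'slow'
  5 -> 'slow'
  3 -> 'world'
  4 -> 'data'

Decoded: "slow slow slow world data"


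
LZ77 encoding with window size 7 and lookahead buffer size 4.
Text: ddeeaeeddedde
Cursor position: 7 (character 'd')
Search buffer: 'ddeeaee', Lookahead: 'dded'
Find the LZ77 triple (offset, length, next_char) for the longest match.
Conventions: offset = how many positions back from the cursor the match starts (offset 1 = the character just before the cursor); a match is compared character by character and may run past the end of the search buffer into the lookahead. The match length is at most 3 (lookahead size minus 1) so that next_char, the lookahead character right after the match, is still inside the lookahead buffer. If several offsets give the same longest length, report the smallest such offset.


Try each offset into the search buffer:
  offset=1 (pos 6, char 'e'): match length 0
  offset=2 (pos 5, char 'e'): match length 0
  offset=3 (pos 4, char 'a'): match length 0
  offset=4 (pos 3, char 'e'): match length 0
  offset=5 (pos 2, char 'e'): match length 0
  offset=6 (pos 1, char 'd'): match length 1
  offset=7 (pos 0, char 'd'): match length 3
Longest match has length 3 at offset 7.
next_char = character at position 7 + 3 = 10 -> 'd'

Best match: offset=7, length=3 (matching 'dde' starting at position 0)
LZ77 triple: (7, 3, 'd')


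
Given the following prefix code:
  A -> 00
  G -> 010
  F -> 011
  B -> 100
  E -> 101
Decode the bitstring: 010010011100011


Decoding step by step:
Bits 010 -> G
Bits 010 -> G
Bits 011 -> F
Bits 100 -> B
Bits 011 -> F


Decoded message: GGFBF


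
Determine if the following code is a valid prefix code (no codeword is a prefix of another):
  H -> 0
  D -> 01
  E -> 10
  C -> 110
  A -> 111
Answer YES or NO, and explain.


Checking each pair (does one codeword prefix another?):
  H='0' vs D='01': prefix -- VIOLATION

NO -- this is NOT a valid prefix code. H (0) is a prefix of D (01).


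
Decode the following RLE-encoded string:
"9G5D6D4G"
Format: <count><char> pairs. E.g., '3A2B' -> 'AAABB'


Expanding each <count><char> pair:
  9G -> 'GGGGGGGGG'
  5D -> 'DDDDD'
  6D -> 'DDDDDD'
  4G -> 'GGGG'

Decoded = GGGGGGGGGDDDDDDDDDDDGGGG


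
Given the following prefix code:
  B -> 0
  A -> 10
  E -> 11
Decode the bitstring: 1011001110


Decoding step by step:
Bits 10 -> A
Bits 11 -> E
Bits 0 -> B
Bits 0 -> B
Bits 11 -> E
Bits 10 -> A


Decoded message: AEBBEA


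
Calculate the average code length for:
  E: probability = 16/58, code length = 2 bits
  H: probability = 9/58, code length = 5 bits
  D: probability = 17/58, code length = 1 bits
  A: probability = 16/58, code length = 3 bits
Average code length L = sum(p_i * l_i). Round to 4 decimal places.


Weighted contributions p_i * l_i:
  E: (16/58) * 2 = 32/58
  H: (9/58) * 5 = 45/58
  D: (17/58) * 1 = 17/58
  A: (16/58) * 3 = 48/58
Sum = (32 + 45 + 17 + 48)/58 = 142/58

L = 142/58 = 2.4483 bits/symbol


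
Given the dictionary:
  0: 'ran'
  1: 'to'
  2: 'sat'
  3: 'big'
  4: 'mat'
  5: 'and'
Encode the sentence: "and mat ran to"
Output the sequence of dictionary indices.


Look up each word in the dictionary:
  'and' -> 5
  'mat' -> 4
  'ran' -> 0
  'to' -> 1

Encoded: [5, 4, 0, 1]


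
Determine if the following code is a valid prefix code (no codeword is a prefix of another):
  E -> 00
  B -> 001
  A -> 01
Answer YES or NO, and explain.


Checking each pair (does one codeword prefix another?):
  E='00' vs B='001': prefix -- VIOLATION

NO -- this is NOT a valid prefix code. E (00) is a prefix of B (001).


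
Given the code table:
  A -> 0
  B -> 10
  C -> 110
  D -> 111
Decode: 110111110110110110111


Decoding:
110 -> C
111 -> D
110 -> C
110 -> C
110 -> C
110 -> C
111 -> D


Result: CDCCCCD


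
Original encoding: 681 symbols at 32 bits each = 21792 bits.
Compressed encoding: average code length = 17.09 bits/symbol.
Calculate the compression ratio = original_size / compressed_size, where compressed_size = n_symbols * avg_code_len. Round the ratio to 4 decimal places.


original_size = n_symbols * orig_bits = 681 * 32 = 21792 bits
compressed_size = n_symbols * avg_code_len = 681 * 17.09 = 11638.29 bits
ratio = original_size / compressed_size = 21792 / 11638.29 = 1.8724

Compression ratio = 1.8724


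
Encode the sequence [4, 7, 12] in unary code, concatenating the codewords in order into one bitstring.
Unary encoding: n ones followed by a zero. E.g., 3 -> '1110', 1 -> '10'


Encode each number as n ones followed by a terminating 0:
  4 -> 11110 (5 bits)
  7 -> 11111110 (8 bits)
  12 -> 1111111111110 (13 bits)
Total length = 5 + 8 + 13 = 26 bits.

Unary([4, 7, 12]) = 11110111111101111111111110 (26 bits)


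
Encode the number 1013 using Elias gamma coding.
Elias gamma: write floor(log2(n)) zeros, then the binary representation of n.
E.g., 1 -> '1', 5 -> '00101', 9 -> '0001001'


num_bits = floor(log2(1013)) + 1 = 10
leading_zeros = num_bits - 1 = 9
binary(1013) = 1111110101

Elias gamma(1013) = '000000000' + '1111110101' = 0000000001111110101 (19 bits)


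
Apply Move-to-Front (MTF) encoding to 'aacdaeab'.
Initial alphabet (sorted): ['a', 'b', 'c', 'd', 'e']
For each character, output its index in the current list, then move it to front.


MTF encoding:
'a': index 0 in ['a', 'b', 'c', 'd', 'e'] -> ['a', 'b', 'c', 'd', 'e']
'a': index 0 in ['a', 'b', 'c', 'd', 'e'] -> ['a', 'b', 'c', 'd', 'e']
'c': index 2 in ['a', 'b', 'c', 'd', 'e'] -> ['c', 'a', 'b', 'd', 'e']
'd': index 3 in ['c', 'a', 'b', 'd', 'e'] -> ['d', 'c', 'a', 'b', 'e']
'a': index 2 in ['d', 'c', 'a', 'b', 'e'] -> ['a', 'd', 'c', 'b', 'e']
'e': index 4 in ['a', 'd', 'c', 'b', 'e'] -> ['e', 'a', 'd', 'c', 'b']
'a': index 1 in ['e', 'a', 'd', 'c', 'b'] -> ['a', 'e', 'd', 'c', 'b']
'b': index 4 in ['a', 'e', 'd', 'c', 'b'] -> ['b', 'a', 'e', 'd', 'c']


Output: [0, 0, 2, 3, 2, 4, 1, 4]


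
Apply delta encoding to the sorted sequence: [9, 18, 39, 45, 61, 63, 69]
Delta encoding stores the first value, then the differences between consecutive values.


First value: 9
Deltas:
  18 - 9 = 9
  39 - 18 = 21
  45 - 39 = 6
  61 - 45 = 16
  63 - 61 = 2
  69 - 63 = 6


Delta encoded: [9, 9, 21, 6, 16, 2, 6]


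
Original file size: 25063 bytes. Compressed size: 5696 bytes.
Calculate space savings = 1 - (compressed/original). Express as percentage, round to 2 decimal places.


ratio = compressed/original = 5696/25063 = 0.227267
savings = 1 - ratio = 1 - 0.227267 = 0.772733
as a percentage: 0.772733 * 100 = 77.27%

Space savings = 1 - 5696/25063 = 77.27%


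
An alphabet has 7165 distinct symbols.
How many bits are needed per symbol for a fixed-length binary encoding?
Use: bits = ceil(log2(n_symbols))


log2(7165) = 12.8068
Bracket: 2^12 = 4096 < 7165 <= 2^13 = 8192
So ceil(log2(7165)) = 13

bits = ceil(log2(7165)) = ceil(12.8068) = 13 bits


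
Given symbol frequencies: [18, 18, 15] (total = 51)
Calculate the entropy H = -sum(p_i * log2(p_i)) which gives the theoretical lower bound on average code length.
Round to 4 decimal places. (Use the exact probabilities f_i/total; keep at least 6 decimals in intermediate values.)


Per-symbol terms -p_i * log2(p_i) with p_i = f_i/51:
  p = 18/51 = 0.352941: log2(p) = -1.502500, -p*log2(p) = 0.530294
  p = 18/51 = 0.352941: log2(p) = -1.502500, -p*log2(p) = 0.530294
  p = 15/51 = 0.294118: log2(p) = -1.765535, -p*log2(p) = 0.519275
H = 0.530294 + 0.530294 + 0.519275 = 1.579863

H = 1.5799 bits/symbol


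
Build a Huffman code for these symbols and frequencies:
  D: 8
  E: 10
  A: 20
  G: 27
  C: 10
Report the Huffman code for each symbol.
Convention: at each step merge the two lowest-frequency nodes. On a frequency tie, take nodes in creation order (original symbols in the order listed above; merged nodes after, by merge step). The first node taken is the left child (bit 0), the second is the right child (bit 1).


Huffman tree construction:
Step 1: Merge D(8) + E(10) = 18
Step 2: Merge C(10) + (D+E)(18) = 28
Step 3: Merge A(20) + G(27) = 47
Step 4: Merge (C+(D+E))(28) + (A+G)(47) = 75
Read each symbol's code off the tree from the root (left child = 0, right child = 1).

Codes:
  D: 010 (length 3)
  E: 011 (length 3)
  A: 10 (length 2)
  G: 11 (length 2)
  C: 00 (length 2)
Average code length: 168/75 = 2.2400 bits/symbol


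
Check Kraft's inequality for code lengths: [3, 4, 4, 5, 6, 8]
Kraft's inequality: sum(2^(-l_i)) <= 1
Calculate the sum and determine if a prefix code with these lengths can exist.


Sum = 2^(-3) + 2^(-4) + 2^(-4) + 2^(-5) + 2^(-6) + 2^(-8)
    = 0.125 + 0.0625 + 0.0625 + 0.03125 + 0.015625 + 0.00390625
    = 77/256 = 0.30078125
Since 0.30078125 <= 1, Kraft's inequality IS satisfied.
A prefix code with these lengths CAN exist.

Kraft sum = 0.30078125. Satisfied.


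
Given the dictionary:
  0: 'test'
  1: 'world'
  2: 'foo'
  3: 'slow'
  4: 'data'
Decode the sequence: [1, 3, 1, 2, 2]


Look up each index in the dictionary:
  1 -> 'world'
  3 -> 'slow'
  1 -> 'world'
  2 -> 'foo'
  2 -> 'foo'

Decoded: "world slow world foo foo"


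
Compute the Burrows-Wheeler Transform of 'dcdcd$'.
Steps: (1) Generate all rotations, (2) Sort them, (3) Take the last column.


Rotations (sorted):
  0: $dcdcd -> last char: d
  1: cd$dcd -> last char: d
  2: cdcd$d -> last char: d
  3: d$dcdc -> last char: c
  4: dcd$dc -> last char: c
  5: dcdcd$ -> last char: $


BWT = dddcc$


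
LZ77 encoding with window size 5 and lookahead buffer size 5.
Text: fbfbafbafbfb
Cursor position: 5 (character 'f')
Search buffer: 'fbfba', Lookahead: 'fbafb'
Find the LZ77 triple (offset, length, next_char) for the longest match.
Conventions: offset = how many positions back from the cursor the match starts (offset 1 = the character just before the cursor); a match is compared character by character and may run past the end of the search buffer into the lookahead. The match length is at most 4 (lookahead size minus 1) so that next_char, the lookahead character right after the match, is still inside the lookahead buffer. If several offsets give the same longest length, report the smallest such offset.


Try each offset into the search buffer:
  offset=1 (pos 4, char 'a'): match length 0
  offset=2 (pos 3, char 'b'): match length 0
  offset=3 (pos 2, char 'f'): match length 4
  offset=4 (pos 1, char 'b'): match length 0
  offset=5 (pos 0, char 'f'): match length 2
Longest match has length 4 at offset 3.
next_char = character at position 5 + 4 = 9 -> 'b'

Best match: offset=3, length=4 (matching 'fbaf' starting at position 2)
LZ77 triple: (3, 4, 'b')


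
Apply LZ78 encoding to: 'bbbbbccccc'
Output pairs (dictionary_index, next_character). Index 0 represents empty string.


LZ78 encoding steps:
Dictionary: {0: ''}
Step 1: w='' (idx 0), next='b' -> output (0, 'b'), add 'b' as idx 1
Step 2: w='b' (idx 1), next='b' -> output (1, 'b'), add 'bb' as idx 2
Step 3: w='bb' (idx 2), next='c' -> output (2, 'c'), add 'bbc' as idx 3
Step 4: w='' (idx 0), next='c' -> output (0, 'c'), add 'c' as idx 4
Step 5: w='c' (idx 4), next='c' -> output (4, 'c'), add 'cc' as idx 5
Step 6: w='c' (idx 4), end of input -> output (4, '')


Encoded: [(0, 'b'), (1, 'b'), (2, 'c'), (0, 'c'), (4, 'c'), (4, '')]


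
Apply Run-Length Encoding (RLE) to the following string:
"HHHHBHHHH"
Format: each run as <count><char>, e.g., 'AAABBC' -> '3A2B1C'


Scanning runs left to right:
  i=0: run of 'H' x 4 -> '4H'
  i=4: run of 'B' x 1 -> '1B'
  i=5: run of 'H' x 4 -> '4H'

RLE = 4H1B4H


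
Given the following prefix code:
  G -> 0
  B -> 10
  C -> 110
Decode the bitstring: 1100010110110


Decoding step by step:
Bits 110 -> C
Bits 0 -> G
Bits 0 -> G
Bits 10 -> B
Bits 110 -> C
Bits 110 -> C


Decoded message: CGGBCC


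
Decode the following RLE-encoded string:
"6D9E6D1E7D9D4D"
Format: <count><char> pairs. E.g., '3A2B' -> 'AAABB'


Expanding each <count><char> pair:
  6D -> 'DDDDDD'
  9E -> 'EEEEEEEEE'
  6D -> 'DDDDDD'
  1E -> 'E'
  7D -> 'DDDDDDD'
  9D -> 'DDDDDDDDD'
  4D -> 'DDDD'

Decoded = DDDDDDEEEEEEEEEDDDDDDEDDDDDDDDDDDDDDDDDDDD


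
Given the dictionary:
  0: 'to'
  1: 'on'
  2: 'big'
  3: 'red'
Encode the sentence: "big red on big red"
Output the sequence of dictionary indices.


Look up each word in the dictionary:
  'big' -> 2
  'red' -> 3
  'on' -> 1
  'big' -> 2
  'red' -> 3

Encoded: [2, 3, 1, 2, 3]


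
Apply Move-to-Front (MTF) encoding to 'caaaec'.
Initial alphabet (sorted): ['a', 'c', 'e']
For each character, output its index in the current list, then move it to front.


MTF encoding:
'c': index 1 in ['a', 'c', 'e'] -> ['c', 'a', 'e']
'a': index 1 in ['c', 'a', 'e'] -> ['a', 'c', 'e']
'a': index 0 in ['a', 'c', 'e'] -> ['a', 'c', 'e']
'a': index 0 in ['a', 'c', 'e'] -> ['a', 'c', 'e']
'e': index 2 in ['a', 'c', 'e'] -> ['e', 'a', 'c']
'c': index 2 in ['e', 'a', 'c'] -> ['c', 'e', 'a']


Output: [1, 1, 0, 0, 2, 2]


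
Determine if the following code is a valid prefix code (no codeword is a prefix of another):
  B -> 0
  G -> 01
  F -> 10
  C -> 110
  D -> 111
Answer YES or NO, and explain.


Checking each pair (does one codeword prefix another?):
  B='0' vs G='01': prefix -- VIOLATION

NO -- this is NOT a valid prefix code. B (0) is a prefix of G (01).


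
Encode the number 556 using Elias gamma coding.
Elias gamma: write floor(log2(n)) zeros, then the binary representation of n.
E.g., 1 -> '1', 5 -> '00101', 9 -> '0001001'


num_bits = floor(log2(556)) + 1 = 10
leading_zeros = num_bits - 1 = 9
binary(556) = 1000101100

Elias gamma(556) = '000000000' + '1000101100' = 0000000001000101100 (19 bits)


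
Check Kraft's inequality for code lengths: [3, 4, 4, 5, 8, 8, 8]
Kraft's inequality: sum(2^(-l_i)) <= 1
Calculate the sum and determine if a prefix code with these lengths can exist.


Sum = 2^(-3) + 2^(-4) + 2^(-4) + 2^(-5) + 2^(-8) + 2^(-8) + 2^(-8)
    = 0.125 + 0.0625 + 0.0625 + 0.03125 + 0.00390625 + 0.00390625 + 0.00390625
    = 75/256 = 0.29296875
Since 0.29296875 <= 1, Kraft's inequality IS satisfied.
A prefix code with these lengths CAN exist.

Kraft sum = 0.29296875. Satisfied.


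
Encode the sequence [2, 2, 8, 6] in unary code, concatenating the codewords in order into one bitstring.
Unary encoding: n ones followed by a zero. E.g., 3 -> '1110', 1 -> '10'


Encode each number as n ones followed by a terminating 0:
  2 -> 110 (3 bits)
  2 -> 110 (3 bits)
  8 -> 111111110 (9 bits)
  6 -> 1111110 (7 bits)
Total length = 3 + 3 + 9 + 7 = 22 bits.

Unary([2, 2, 8, 6]) = 1101101111111101111110 (22 bits)


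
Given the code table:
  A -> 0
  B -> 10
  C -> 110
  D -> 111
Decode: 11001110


Decoding:
110 -> C
0 -> A
111 -> D
0 -> A


Result: CADA


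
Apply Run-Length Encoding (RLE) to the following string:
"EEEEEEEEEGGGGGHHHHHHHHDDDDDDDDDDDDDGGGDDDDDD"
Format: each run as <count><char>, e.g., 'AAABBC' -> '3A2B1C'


Scanning runs left to right:
  i=0: run of 'E' x 9 -> '9E'
  i=9: run of 'G' x 5 -> '5G'
  i=14: run of 'H' x 8 -> '8H'
  i=22: run of 'D' x 13 -> '13D'
  i=35: run of 'G' x 3 -> '3G'
  i=38: run of 'D' x 6 -> '6D'

RLE = 9E5G8H13D3G6D


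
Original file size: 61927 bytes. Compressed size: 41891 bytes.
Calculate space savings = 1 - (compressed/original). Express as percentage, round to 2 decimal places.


ratio = compressed/original = 41891/61927 = 0.676458
savings = 1 - ratio = 1 - 0.676458 = 0.323542
as a percentage: 0.323542 * 100 = 32.35%

Space savings = 1 - 41891/61927 = 32.35%


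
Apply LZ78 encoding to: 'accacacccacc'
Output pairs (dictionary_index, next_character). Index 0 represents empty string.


LZ78 encoding steps:
Dictionary: {0: ''}
Step 1: w='' (idx 0), next='a' -> output (0, 'a'), add 'a' as idx 1
Step 2: w='' (idx 0), next='c' -> output (0, 'c'), add 'c' as idx 2
Step 3: w='c' (idx 2), next='a' -> output (2, 'a'), add 'ca' as idx 3
Step 4: w='ca' (idx 3), next='c' -> output (3, 'c'), add 'cac' as idx 4
Step 5: w='c' (idx 2), next='c' -> output (2, 'c'), add 'cc' as idx 5
Step 6: w='a' (idx 1), next='c' -> output (1, 'c'), add 'ac' as idx 6
Step 7: w='c' (idx 2), end of input -> output (2, '')


Encoded: [(0, 'a'), (0, 'c'), (2, 'a'), (3, 'c'), (2, 'c'), (1, 'c'), (2, '')]


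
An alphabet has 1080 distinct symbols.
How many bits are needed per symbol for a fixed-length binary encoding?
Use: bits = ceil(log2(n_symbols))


log2(1080) = 10.0768
Bracket: 2^10 = 1024 < 1080 <= 2^11 = 2048
So ceil(log2(1080)) = 11

bits = ceil(log2(1080)) = ceil(10.0768) = 11 bits
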